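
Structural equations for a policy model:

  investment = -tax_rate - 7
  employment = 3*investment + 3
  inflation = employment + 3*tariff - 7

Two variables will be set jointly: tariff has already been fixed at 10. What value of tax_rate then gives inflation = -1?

tax_rate = 2

With tariff held at 10:
Substituting into the employment equation gives employment = -3*tax_rate - 18.
Substituting into the inflation equation gives inflation = -3*tax_rate + 5.
Solve -3*tax_rate + 5 = -1: tax_rate = (-1 - 5) / -3 = 2.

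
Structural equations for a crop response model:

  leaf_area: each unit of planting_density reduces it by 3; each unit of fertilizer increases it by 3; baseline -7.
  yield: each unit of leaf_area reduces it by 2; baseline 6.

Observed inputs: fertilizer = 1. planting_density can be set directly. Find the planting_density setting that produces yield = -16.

planting_density = -5

Substituting into the leaf_area equation gives leaf_area = -3*planting_density - 4.
So yield = 6*planting_density + 14.
Solve 6*planting_density + 14 = -16: planting_density = (-16 - 14) / 6 = -5.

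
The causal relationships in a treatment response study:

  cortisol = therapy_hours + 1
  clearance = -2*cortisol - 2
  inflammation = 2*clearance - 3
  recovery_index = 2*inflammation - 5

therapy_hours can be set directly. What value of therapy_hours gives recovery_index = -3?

Substituting into the clearance equation gives clearance = -2*therapy_hours - 4.
So inflammation = -4*therapy_hours - 11.
Substituting into the recovery_index equation gives recovery_index = -8*therapy_hours - 27.
Solve -8*therapy_hours - 27 = -3: therapy_hours = (-3 + 27) / -8 = -3.

therapy_hours = -3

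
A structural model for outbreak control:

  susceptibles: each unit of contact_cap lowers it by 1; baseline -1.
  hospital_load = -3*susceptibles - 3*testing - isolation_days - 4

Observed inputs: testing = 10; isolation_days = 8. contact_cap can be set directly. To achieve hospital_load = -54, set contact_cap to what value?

Substituting into the hospital_load equation gives hospital_load = 3*contact_cap - 39.
Solve 3*contact_cap - 39 = -54: contact_cap = (-54 + 39) / 3 = -5.

contact_cap = -5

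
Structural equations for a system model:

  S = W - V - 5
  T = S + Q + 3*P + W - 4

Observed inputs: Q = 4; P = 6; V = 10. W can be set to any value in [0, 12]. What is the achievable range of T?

3 to 27

Substituting into the S equation gives S = W - 15.
So T = 2*W + 3.
Linear in W, so extremes are at the endpoints: W = 0 gives T = 3; W = 12 gives T = 27.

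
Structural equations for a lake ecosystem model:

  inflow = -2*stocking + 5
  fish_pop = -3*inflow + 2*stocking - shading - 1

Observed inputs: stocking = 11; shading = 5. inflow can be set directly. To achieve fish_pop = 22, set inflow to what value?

Intervening on inflow fixes its value directly, overriding its dependence on stocking.
Substituting into the fish_pop equation gives fish_pop = -3*inflow + 16.
Solve -3*inflow + 16 = 22: inflow = (22 - 16) / -3 = -2.

inflow = -2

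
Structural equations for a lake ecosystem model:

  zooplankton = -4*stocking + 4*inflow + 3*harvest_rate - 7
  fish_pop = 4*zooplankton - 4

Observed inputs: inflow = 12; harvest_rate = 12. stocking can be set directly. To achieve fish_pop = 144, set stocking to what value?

stocking = 10

Substituting into the zooplankton equation gives zooplankton = -4*stocking + 77.
So fish_pop = -16*stocking + 304.
Solve -16*stocking + 304 = 144: stocking = (144 - 304) / -16 = 10.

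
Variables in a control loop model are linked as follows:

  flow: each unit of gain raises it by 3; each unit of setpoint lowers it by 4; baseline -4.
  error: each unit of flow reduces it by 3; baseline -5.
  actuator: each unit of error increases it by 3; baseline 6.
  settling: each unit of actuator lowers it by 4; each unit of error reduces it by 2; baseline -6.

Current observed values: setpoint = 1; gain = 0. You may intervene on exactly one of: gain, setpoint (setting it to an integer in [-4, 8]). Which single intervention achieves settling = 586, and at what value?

Intervening on gain: with other inputs at their observed values, settling = 126*gain - 296. Solving for 586 gives gain = 7, within [-4, 8].
Intervening on setpoint: settling = -168*setpoint - 128. Reaching 586 requires setpoint = -17/4, not an integer.

set gain = 7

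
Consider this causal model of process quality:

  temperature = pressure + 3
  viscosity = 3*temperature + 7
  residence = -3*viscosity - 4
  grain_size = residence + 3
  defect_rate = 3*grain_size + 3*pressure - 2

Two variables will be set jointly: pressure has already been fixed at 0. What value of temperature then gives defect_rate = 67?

temperature = -5

With pressure held at 0:
Intervening on temperature fixes its value directly, overriding its dependence on pressure.
Substituting into the residence equation gives residence = -9*temperature - 25.
So grain_size = -9*temperature - 22.
Substituting into the defect_rate equation gives defect_rate = -27*temperature - 68.
Solve -27*temperature - 68 = 67: temperature = (67 + 68) / -27 = -5.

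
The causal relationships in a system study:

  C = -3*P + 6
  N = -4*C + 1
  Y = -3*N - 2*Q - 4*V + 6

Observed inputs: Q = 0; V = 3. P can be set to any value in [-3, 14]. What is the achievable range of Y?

-441 to 171

Substituting into the N equation gives N = 12*P - 23.
Substituting into the Y equation gives Y = -36*P + 63.
Linear in P, so extremes are at the endpoints: P = -3 gives Y = 171; P = 14 gives Y = -441.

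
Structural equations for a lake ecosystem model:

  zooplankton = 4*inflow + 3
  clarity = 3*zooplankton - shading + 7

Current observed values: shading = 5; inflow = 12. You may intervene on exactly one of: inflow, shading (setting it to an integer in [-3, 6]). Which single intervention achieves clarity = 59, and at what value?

Intervening on inflow: with other inputs at their observed values, clarity = 12*inflow + 11. Solving for 59 gives inflow = 4, within [-3, 6].
Intervening on shading: clarity = -shading + 160. Reaching 59 requires shading = 101, outside [-3, 6].

set inflow = 4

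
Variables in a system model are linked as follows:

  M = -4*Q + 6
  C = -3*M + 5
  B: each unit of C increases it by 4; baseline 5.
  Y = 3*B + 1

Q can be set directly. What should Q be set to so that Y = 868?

Q = 7

Substituting into the C equation gives C = 12*Q - 13.
So B = 48*Q - 47.
So Y = 144*Q - 140.
Solve 144*Q - 140 = 868: Q = (868 + 140) / 144 = 7.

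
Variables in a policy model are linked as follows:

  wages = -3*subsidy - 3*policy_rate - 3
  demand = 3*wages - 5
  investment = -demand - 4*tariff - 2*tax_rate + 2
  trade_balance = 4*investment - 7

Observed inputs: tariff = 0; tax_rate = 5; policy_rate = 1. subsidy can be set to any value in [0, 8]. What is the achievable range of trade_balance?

53 to 341

Substituting into the wages equation gives wages = -3*subsidy - 6.
Substituting into the demand equation gives demand = -9*subsidy - 23.
Substituting into the investment equation gives investment = 9*subsidy + 15.
Substituting into the trade_balance equation gives trade_balance = 36*subsidy + 53.
Linear in subsidy, so extremes are at the endpoints: subsidy = 0 gives trade_balance = 53; subsidy = 8 gives trade_balance = 341.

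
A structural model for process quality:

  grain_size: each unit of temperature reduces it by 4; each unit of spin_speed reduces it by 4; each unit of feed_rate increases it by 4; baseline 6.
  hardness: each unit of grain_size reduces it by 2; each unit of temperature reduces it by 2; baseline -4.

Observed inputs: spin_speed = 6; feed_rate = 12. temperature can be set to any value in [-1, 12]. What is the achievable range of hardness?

-70 to 8

Substituting into the grain_size equation gives grain_size = -4*temperature + 30.
This gives hardness = 6*temperature - 64.
Linear in temperature, so extremes are at the endpoints: temperature = -1 gives hardness = -70; temperature = 12 gives hardness = 8.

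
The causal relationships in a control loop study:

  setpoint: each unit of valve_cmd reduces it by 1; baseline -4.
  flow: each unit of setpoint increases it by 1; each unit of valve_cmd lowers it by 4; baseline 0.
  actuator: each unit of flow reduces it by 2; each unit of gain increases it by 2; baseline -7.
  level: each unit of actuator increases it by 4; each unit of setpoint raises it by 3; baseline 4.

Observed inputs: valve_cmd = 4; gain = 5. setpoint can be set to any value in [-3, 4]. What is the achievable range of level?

124 to 159

Intervening on setpoint fixes its value directly, overriding its dependence on valve_cmd.
Substituting into the flow equation gives flow = setpoint - 16.
This gives actuator = -2*setpoint + 35.
Substituting into the level equation gives level = -5*setpoint + 144.
Linear in setpoint, so extremes are at the endpoints: setpoint = -3 gives level = 159; setpoint = 4 gives level = 124.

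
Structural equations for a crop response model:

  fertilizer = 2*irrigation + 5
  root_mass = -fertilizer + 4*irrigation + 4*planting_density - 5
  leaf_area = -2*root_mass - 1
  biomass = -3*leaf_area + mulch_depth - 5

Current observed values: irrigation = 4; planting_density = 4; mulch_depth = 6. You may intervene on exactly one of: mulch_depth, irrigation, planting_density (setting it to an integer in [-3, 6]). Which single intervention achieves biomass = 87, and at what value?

Intervening on mulch_depth: with other inputs at their observed values, biomass = mulch_depth + 82. Solving for 87 gives mulch_depth = 5, within [-3, 6].
Intervening on irrigation: biomass = 12*irrigation + 40. Reaching 87 requires irrigation = 47/12, not an integer.
Intervening on planting_density: biomass = 24*planting_density - 8. Reaching 87 requires planting_density = 95/24, not an integer.

set mulch_depth = 5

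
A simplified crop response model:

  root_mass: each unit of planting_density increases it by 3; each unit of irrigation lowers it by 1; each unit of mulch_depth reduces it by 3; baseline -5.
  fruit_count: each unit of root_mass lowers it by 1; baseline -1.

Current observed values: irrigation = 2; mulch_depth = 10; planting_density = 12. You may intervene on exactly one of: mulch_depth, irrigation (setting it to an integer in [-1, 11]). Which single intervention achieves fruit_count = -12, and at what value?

set mulch_depth = 6

Intervening on mulch_depth: with other inputs at their observed values, fruit_count = 3*mulch_depth - 30. Solving for -12 gives mulch_depth = 6, within [-1, 11].
Intervening on irrigation: fruit_count = irrigation - 2. Reaching -12 requires irrigation = -10, outside [-1, 11].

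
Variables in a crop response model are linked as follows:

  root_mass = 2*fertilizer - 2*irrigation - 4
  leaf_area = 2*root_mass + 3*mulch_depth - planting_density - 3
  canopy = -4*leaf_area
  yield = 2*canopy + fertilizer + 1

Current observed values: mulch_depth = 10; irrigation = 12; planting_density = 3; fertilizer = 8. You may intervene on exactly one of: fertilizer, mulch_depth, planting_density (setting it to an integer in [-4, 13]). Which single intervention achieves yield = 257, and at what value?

Intervening on fertilizer: with other inputs at their observed values, yield = -31*fertilizer + 257. Solving for 257 gives fertilizer = 0, within [-4, 13].
Intervening on mulch_depth: yield = -24*mulch_depth + 249. Reaching 257 requires mulch_depth = -1/3, not an integer.
Intervening on planting_density: yield = 8*planting_density - 15. Reaching 257 requires planting_density = 34, outside [-4, 13].

set fertilizer = 0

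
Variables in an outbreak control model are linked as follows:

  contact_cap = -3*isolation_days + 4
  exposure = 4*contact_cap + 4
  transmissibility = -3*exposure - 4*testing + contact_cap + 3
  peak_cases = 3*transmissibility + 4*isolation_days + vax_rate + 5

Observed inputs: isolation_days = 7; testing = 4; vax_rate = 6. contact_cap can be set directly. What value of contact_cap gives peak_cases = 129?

Intervening on contact_cap fixes its value directly, overriding its dependence on isolation_days.
Substituting into the transmissibility equation gives transmissibility = -11*contact_cap - 25.
So peak_cases = -33*contact_cap - 36.
Solve -33*contact_cap - 36 = 129: contact_cap = (129 + 36) / -33 = -5.

contact_cap = -5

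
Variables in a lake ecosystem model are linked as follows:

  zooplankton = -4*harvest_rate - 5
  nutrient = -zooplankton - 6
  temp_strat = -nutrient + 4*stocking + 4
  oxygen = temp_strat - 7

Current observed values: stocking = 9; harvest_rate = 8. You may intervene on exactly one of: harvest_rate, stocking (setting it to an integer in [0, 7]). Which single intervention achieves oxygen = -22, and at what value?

set stocking = 3

Intervening on harvest_rate: oxygen = -4*harvest_rate + 34. Reaching -22 requires harvest_rate = 14, outside [0, 7].
Intervening on stocking: with other inputs at their observed values, oxygen = 4*stocking - 34. Solving for -22 gives stocking = 3, within [0, 7].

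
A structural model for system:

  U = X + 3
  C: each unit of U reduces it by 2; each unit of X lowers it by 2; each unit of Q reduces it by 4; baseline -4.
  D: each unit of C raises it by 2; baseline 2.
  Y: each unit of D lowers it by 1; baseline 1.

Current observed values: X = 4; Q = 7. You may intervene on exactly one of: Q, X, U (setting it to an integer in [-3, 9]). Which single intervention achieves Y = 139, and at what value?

Intervening on Q: Y = 8*Q + 51. Reaching 139 requires Q = 11, outside [-3, 9].
Intervening on X: with other inputs at their observed values, Y = 8*X + 75. Solving for 139 gives X = 8, within [-3, 9].
Intervening on U: Y = 4*U + 79. Reaching 139 requires U = 15, outside [-3, 9].

set X = 8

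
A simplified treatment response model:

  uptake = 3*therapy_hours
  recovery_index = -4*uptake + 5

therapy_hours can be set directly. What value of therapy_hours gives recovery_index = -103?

Substituting into the recovery_index equation gives recovery_index = -12*therapy_hours + 5.
Solve -12*therapy_hours + 5 = -103: therapy_hours = (-103 - 5) / -12 = 9.

therapy_hours = 9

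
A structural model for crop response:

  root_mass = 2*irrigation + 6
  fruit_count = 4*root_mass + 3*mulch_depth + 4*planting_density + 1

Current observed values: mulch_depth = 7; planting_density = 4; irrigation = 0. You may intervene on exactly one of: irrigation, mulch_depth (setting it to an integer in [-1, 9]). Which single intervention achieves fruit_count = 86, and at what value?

set irrigation = 3

Intervening on irrigation: with other inputs at their observed values, fruit_count = 8*irrigation + 62. Solving for 86 gives irrigation = 3, within [-1, 9].
Intervening on mulch_depth: fruit_count = 3*mulch_depth + 41. Reaching 86 requires mulch_depth = 15, outside [-1, 9].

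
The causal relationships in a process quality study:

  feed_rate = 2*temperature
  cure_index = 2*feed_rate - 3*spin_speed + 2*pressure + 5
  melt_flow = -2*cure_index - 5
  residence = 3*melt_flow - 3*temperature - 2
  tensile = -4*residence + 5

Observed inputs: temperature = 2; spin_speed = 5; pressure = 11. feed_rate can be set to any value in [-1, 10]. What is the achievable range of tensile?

Intervening on feed_rate fixes its value directly, overriding its dependence on temperature.
Substituting into the cure_index equation gives cure_index = 2*feed_rate + 12.
Substituting into the melt_flow equation gives melt_flow = -4*feed_rate - 29.
This gives residence = -12*feed_rate - 95.
tensile becomes 48*feed_rate + 385.
Linear in feed_rate, so extremes are at the endpoints: feed_rate = -1 gives tensile = 337; feed_rate = 10 gives tensile = 865.

337 to 865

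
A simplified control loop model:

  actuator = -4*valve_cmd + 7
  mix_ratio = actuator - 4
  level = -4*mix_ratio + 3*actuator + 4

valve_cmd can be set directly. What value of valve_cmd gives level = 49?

valve_cmd = 9

Substituting into the mix_ratio equation gives mix_ratio = -4*valve_cmd + 3.
So level = 4*valve_cmd + 13.
Solve 4*valve_cmd + 13 = 49: valve_cmd = (49 - 13) / 4 = 9.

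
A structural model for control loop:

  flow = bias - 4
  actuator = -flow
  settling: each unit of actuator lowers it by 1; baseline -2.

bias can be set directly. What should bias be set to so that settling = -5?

Substituting into the actuator equation gives actuator = -bias + 4.
Substituting into the settling equation gives settling = bias - 6.
Solve bias - 6 = -5: bias = (-5 + 6) / 1 = 1.

bias = 1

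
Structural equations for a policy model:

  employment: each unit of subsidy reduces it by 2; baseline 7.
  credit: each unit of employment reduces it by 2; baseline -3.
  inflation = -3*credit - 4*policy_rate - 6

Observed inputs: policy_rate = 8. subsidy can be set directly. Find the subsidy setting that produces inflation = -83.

subsidy = 8

Substituting into the credit equation gives credit = 4*subsidy - 17.
So inflation = -12*subsidy + 13.
Solve -12*subsidy + 13 = -83: subsidy = (-83 - 13) / -12 = 8.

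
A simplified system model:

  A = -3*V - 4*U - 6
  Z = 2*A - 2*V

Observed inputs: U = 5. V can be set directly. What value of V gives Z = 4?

Substituting into the A equation gives A = -3*V - 26.
Substituting into the Z equation gives Z = -8*V - 52.
Solve -8*V - 52 = 4: V = (4 + 52) / -8 = -7.

V = -7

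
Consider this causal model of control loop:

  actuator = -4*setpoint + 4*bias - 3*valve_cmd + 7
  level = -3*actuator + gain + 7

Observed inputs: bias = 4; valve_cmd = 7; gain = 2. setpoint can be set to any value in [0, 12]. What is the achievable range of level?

Substituting into the actuator equation gives actuator = -4*setpoint + 2.
Substituting into the level equation gives level = 12*setpoint + 3.
Linear in setpoint, so extremes are at the endpoints: setpoint = 0 gives level = 3; setpoint = 12 gives level = 147.

3 to 147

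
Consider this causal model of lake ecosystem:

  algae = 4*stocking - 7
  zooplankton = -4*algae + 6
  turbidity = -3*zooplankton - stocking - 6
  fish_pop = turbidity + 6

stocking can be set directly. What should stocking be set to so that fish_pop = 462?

stocking = 12

Substituting into the zooplankton equation gives zooplankton = -16*stocking + 34.
This gives turbidity = 47*stocking - 108.
fish_pop becomes 47*stocking - 102.
Solve 47*stocking - 102 = 462: stocking = (462 + 102) / 47 = 12.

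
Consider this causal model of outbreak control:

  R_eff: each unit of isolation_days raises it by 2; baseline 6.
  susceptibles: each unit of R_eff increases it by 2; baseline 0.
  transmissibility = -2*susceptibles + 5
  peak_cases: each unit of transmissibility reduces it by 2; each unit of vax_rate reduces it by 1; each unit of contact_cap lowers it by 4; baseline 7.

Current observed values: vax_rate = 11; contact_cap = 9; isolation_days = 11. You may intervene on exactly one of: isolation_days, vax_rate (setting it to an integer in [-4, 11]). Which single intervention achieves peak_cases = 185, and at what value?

set vax_rate = 0

Intervening on isolation_days: peak_cases = 16*isolation_days - 2. Reaching 185 requires isolation_days = 187/16, not an integer.
Intervening on vax_rate: with other inputs at their observed values, peak_cases = -vax_rate + 185. Solving for 185 gives vax_rate = 0, within [-4, 11].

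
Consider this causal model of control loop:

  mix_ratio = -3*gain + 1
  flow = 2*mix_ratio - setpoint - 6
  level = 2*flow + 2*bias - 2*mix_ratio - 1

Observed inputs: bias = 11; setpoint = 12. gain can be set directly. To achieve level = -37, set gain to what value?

Substituting into the flow equation gives flow = -6*gain - 16.
Substituting into the level equation gives level = -6*gain - 13.
Solve -6*gain - 13 = -37: gain = (-37 + 13) / -6 = 4.

gain = 4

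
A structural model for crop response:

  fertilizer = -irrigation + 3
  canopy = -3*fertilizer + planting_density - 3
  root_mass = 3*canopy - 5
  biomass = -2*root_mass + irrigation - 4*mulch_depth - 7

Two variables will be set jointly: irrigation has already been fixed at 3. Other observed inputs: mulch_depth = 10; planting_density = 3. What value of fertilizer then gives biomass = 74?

fertilizer = 6

With irrigation held at 3:
Intervening on fertilizer fixes its value directly, overriding its dependence on irrigation.
Substituting into the canopy equation gives canopy = -3*fertilizer.
So root_mass = -9*fertilizer - 5.
Substituting into the biomass equation gives biomass = 18*fertilizer - 34.
Solve 18*fertilizer - 34 = 74: fertilizer = (74 + 34) / 18 = 6.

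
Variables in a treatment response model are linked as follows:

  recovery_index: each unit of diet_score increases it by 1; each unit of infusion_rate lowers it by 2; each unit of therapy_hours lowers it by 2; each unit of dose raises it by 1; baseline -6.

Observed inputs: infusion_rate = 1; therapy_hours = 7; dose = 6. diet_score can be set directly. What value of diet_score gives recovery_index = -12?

Substituting into the recovery_index equation gives recovery_index = diet_score - 16.
Solve diet_score - 16 = -12: diet_score = (-12 + 16) / 1 = 4.

diet_score = 4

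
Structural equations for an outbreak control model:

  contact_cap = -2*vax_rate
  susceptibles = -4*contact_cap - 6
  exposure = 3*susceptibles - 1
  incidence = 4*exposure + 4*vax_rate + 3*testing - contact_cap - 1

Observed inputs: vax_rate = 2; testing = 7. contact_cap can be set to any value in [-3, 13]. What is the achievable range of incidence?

Intervening on contact_cap fixes its value directly, overriding its dependence on vax_rate.
Substituting into the exposure equation gives exposure = -12*contact_cap - 19.
Substituting into the incidence equation gives incidence = -49*contact_cap - 48.
Linear in contact_cap, so extremes are at the endpoints: contact_cap = -3 gives incidence = 99; contact_cap = 13 gives incidence = -685.

-685 to 99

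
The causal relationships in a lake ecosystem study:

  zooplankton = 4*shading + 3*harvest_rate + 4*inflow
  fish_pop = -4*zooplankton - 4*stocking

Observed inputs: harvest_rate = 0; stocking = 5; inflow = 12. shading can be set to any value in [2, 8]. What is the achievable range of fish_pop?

Substituting into the zooplankton equation gives zooplankton = 4*shading + 48.
This gives fish_pop = -16*shading - 212.
Linear in shading, so extremes are at the endpoints: shading = 2 gives fish_pop = -244; shading = 8 gives fish_pop = -340.

-340 to -244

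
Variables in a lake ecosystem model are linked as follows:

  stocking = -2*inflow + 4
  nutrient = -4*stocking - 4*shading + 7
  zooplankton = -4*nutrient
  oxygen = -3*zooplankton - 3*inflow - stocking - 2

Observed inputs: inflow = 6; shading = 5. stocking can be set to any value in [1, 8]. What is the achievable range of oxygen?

-568 to -225

Intervening on stocking fixes its value directly, overriding its dependence on inflow.
Substituting into the nutrient equation gives nutrient = -4*stocking - 13.
Substituting into the zooplankton equation gives zooplankton = 16*stocking + 52.
Substituting into the oxygen equation gives oxygen = -49*stocking - 176.
Linear in stocking, so extremes are at the endpoints: stocking = 1 gives oxygen = -225; stocking = 8 gives oxygen = -568.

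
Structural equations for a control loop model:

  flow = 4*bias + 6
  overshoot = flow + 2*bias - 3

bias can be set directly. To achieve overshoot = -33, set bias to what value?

Substituting into the overshoot equation gives overshoot = 6*bias + 3.
Solve 6*bias + 3 = -33: bias = (-33 - 3) / 6 = -6.

bias = -6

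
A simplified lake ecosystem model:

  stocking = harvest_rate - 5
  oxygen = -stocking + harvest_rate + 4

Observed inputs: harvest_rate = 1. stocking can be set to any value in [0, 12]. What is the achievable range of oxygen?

Intervening on stocking fixes its value directly, overriding its dependence on harvest_rate.
Substituting into the oxygen equation gives oxygen = -stocking + 5.
Linear in stocking, so extremes are at the endpoints: stocking = 0 gives oxygen = 5; stocking = 12 gives oxygen = -7.

-7 to 5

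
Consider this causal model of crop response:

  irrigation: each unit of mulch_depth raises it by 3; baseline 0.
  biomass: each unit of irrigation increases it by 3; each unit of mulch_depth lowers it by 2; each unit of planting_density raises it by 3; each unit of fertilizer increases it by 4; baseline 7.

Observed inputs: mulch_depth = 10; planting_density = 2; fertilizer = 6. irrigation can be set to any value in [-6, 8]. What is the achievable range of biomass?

Intervening on irrigation fixes its value directly, overriding its dependence on mulch_depth.
Substituting into the biomass equation gives biomass = 3*irrigation + 17.
Linear in irrigation, so extremes are at the endpoints: irrigation = -6 gives biomass = -1; irrigation = 8 gives biomass = 41.

-1 to 41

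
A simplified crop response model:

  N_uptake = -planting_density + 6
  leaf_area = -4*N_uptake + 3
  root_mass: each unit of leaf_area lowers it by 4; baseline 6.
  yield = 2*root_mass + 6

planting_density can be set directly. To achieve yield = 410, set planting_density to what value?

planting_density = -7

Substituting into the leaf_area equation gives leaf_area = 4*planting_density - 21.
This gives root_mass = -16*planting_density + 90.
This gives yield = -32*planting_density + 186.
Solve -32*planting_density + 186 = 410: planting_density = (410 - 186) / -32 = -7.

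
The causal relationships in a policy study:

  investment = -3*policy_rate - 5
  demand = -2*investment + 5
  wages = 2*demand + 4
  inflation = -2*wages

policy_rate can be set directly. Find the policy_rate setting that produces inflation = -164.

Substituting into the demand equation gives demand = 6*policy_rate + 15.
Substituting into the wages equation gives wages = 12*policy_rate + 34.
Substituting into the inflation equation gives inflation = -24*policy_rate - 68.
Solve -24*policy_rate - 68 = -164: policy_rate = (-164 + 68) / -24 = 4.

policy_rate = 4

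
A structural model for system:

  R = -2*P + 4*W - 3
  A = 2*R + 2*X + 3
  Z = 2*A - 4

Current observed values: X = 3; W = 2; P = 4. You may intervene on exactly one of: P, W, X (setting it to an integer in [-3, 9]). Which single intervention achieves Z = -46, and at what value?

Intervening on P: Z = -8*P + 34. Reaching -46 requires P = 10, outside [-3, 9].
Intervening on W: with other inputs at their observed values, Z = 16*W - 30. Solving for -46 gives W = -1, within [-3, 9].
Intervening on X: Z = 4*X - 10. Reaching -46 requires X = -9, outside [-3, 9].

set W = -1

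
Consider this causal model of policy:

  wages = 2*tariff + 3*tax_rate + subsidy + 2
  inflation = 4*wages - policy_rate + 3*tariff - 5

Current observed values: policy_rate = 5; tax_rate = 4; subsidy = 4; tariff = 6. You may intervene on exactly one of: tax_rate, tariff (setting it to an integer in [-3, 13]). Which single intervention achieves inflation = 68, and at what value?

Intervening on tax_rate: with other inputs at their observed values, inflation = 12*tax_rate + 80. Solving for 68 gives tax_rate = -1, within [-3, 13].
Intervening on tariff: inflation = 11*tariff + 62. Reaching 68 requires tariff = 6/11, not an integer.

set tax_rate = -1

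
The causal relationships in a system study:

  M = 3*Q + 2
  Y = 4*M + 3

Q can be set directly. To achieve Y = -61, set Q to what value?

Substituting into the Y equation gives Y = 12*Q + 11.
Solve 12*Q + 11 = -61: Q = (-61 - 11) / 12 = -6.

Q = -6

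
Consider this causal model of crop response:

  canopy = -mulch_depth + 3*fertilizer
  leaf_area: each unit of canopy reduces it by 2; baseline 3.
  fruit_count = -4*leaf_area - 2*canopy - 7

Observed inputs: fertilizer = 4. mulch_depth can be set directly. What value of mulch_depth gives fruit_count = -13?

Substituting into the canopy equation gives canopy = -mulch_depth + 12.
Substituting into the leaf_area equation gives leaf_area = 2*mulch_depth - 21.
This gives fruit_count = -6*mulch_depth + 53.
Solve -6*mulch_depth + 53 = -13: mulch_depth = (-13 - 53) / -6 = 11.

mulch_depth = 11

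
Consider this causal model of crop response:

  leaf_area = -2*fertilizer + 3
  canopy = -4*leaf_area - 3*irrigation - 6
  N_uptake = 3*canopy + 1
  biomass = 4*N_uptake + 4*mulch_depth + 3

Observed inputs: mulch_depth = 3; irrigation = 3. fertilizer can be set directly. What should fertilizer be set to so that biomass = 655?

fertilizer = 10

Substituting into the canopy equation gives canopy = 8*fertilizer - 27.
N_uptake becomes 24*fertilizer - 80.
Substituting into the biomass equation gives biomass = 96*fertilizer - 305.
Solve 96*fertilizer - 305 = 655: fertilizer = (655 + 305) / 96 = 10.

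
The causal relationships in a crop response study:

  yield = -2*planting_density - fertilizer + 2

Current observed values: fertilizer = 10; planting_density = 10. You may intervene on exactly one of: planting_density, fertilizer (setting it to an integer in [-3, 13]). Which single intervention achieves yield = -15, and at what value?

Intervening on planting_density: yield = -2*planting_density - 8. Reaching -15 requires planting_density = 7/2, not an integer.
Intervening on fertilizer: with other inputs at their observed values, yield = -fertilizer - 18. Solving for -15 gives fertilizer = -3, within [-3, 13].

set fertilizer = -3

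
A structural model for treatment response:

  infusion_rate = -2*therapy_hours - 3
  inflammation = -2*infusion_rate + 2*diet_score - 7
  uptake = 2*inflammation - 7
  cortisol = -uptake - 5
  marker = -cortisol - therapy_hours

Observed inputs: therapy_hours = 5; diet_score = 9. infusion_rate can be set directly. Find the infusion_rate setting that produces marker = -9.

Intervening on infusion_rate fixes its value directly, overriding its dependence on therapy_hours.
Substituting into the inflammation equation gives inflammation = -2*infusion_rate + 11.
Substituting into the uptake equation gives uptake = -4*infusion_rate + 15.
This gives cortisol = 4*infusion_rate - 20.
Substituting into the marker equation gives marker = -4*infusion_rate + 15.
Solve -4*infusion_rate + 15 = -9: infusion_rate = (-9 - 15) / -4 = 6.

infusion_rate = 6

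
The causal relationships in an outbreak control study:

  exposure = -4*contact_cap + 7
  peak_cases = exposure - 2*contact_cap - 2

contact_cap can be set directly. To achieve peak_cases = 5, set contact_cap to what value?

contact_cap = 0

Substituting into the peak_cases equation gives peak_cases = -6*contact_cap + 5.
Solve -6*contact_cap + 5 = 5: contact_cap = (5 - 5) / -6 = 0.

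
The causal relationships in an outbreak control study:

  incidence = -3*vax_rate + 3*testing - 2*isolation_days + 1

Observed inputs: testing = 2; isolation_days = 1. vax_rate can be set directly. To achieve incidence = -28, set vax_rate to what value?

vax_rate = 11

Substituting into the incidence equation gives incidence = -3*vax_rate + 5.
Solve -3*vax_rate + 5 = -28: vax_rate = (-28 - 5) / -3 = 11.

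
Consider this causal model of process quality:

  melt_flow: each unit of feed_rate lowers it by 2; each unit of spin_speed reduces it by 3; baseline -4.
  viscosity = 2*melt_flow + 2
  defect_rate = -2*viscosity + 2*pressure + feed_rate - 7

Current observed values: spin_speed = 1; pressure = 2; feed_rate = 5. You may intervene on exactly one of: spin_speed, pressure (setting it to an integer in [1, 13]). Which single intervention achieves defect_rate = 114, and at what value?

Intervening on spin_speed: with other inputs at their observed values, defect_rate = 12*spin_speed + 54. Solving for 114 gives spin_speed = 5, within [1, 13].
Intervening on pressure: defect_rate = 2*pressure + 62. Reaching 114 requires pressure = 26, outside [1, 13].

set spin_speed = 5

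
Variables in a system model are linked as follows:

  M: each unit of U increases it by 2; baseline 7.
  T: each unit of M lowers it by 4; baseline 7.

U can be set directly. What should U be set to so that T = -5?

Substituting into the T equation gives T = -8*U - 21.
Solve -8*U - 21 = -5: U = (-5 + 21) / -8 = -2.

U = -2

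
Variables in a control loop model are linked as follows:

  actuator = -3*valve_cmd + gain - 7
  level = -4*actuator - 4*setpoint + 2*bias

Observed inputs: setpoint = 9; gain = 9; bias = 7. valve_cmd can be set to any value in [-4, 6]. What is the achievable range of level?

Substituting into the actuator equation gives actuator = -3*valve_cmd + 2.
Substituting into the level equation gives level = 12*valve_cmd - 30.
Linear in valve_cmd, so extremes are at the endpoints: valve_cmd = -4 gives level = -78; valve_cmd = 6 gives level = 42.

-78 to 42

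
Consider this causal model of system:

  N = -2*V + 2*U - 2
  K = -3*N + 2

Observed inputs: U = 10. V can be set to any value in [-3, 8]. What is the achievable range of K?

Substituting into the N equation gives N = -2*V + 18.
Substituting into the K equation gives K = 6*V - 52.
Linear in V, so extremes are at the endpoints: V = -3 gives K = -70; V = 8 gives K = -4.

-70 to -4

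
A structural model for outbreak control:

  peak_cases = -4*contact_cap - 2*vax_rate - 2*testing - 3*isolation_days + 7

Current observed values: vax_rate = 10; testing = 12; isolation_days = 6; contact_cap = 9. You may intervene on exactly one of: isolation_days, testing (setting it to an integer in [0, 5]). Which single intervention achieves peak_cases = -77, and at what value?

set testing = 5

Intervening on isolation_days: peak_cases = -3*isolation_days - 73. Reaching -77 requires isolation_days = 4/3, not an integer.
Intervening on testing: with other inputs at their observed values, peak_cases = -2*testing - 67. Solving for -77 gives testing = 5, within [0, 5].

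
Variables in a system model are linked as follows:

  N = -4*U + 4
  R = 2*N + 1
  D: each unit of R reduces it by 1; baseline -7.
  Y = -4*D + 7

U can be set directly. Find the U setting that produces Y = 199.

U = -4

Substituting into the R equation gives R = -8*U + 9.
Substituting into the D equation gives D = 8*U - 16.
So Y = -32*U + 71.
Solve -32*U + 71 = 199: U = (199 - 71) / -32 = -4.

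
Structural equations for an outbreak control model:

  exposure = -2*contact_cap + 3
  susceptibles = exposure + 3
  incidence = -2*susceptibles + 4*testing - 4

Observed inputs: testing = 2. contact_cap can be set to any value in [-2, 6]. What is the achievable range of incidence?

-16 to 16

Substituting into the susceptibles equation gives susceptibles = -2*contact_cap + 6.
incidence becomes 4*contact_cap - 8.
Linear in contact_cap, so extremes are at the endpoints: contact_cap = -2 gives incidence = -16; contact_cap = 6 gives incidence = 16.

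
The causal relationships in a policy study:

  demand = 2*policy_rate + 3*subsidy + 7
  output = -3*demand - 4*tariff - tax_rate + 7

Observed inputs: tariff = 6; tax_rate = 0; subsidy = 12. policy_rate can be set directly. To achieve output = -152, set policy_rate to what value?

Substituting into the demand equation gives demand = 2*policy_rate + 43.
output becomes -6*policy_rate - 146.
Solve -6*policy_rate - 146 = -152: policy_rate = (-152 + 146) / -6 = 1.

policy_rate = 1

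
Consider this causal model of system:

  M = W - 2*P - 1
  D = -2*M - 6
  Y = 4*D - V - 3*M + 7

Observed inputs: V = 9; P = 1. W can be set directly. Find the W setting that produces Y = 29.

Substituting into the M equation gives M = W - 3.
Substituting into the D equation gives D = -2*W.
This gives Y = -11*W + 7.
Solve -11*W + 7 = 29: W = (29 - 7) / -11 = -2.

W = -2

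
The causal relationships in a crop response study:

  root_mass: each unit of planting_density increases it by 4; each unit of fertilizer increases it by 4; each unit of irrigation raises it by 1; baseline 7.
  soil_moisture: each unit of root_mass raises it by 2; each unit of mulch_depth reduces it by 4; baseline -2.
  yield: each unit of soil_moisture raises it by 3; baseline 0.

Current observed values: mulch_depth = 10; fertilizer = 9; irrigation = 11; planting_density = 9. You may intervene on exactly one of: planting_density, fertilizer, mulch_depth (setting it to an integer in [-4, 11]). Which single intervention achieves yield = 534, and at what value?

set mulch_depth = 0

Intervening on planting_density: yield = 24*planting_density + 198. Reaching 534 requires planting_density = 14, outside [-4, 11].
Intervening on fertilizer: yield = 24*fertilizer + 198. Reaching 534 requires fertilizer = 14, outside [-4, 11].
Intervening on mulch_depth: with other inputs at their observed values, yield = -12*mulch_depth + 534. Solving for 534 gives mulch_depth = 0, within [-4, 11].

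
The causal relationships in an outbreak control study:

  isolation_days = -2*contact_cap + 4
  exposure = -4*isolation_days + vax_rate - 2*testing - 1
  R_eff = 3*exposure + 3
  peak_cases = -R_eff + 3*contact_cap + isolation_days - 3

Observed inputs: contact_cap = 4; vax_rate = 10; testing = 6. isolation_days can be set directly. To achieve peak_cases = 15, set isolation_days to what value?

Intervening on isolation_days fixes its value directly, overriding its dependence on contact_cap.
Substituting into the exposure equation gives exposure = -4*isolation_days - 3.
Substituting into the R_eff equation gives R_eff = -12*isolation_days - 6.
So peak_cases = 13*isolation_days + 15.
Solve 13*isolation_days + 15 = 15: isolation_days = (15 - 15) / 13 = 0.

isolation_days = 0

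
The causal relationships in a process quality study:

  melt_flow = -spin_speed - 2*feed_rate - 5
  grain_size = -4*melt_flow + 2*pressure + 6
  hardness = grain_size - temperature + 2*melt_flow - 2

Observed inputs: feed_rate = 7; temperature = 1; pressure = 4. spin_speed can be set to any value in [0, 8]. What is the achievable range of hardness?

Substituting into the melt_flow equation gives melt_flow = -spin_speed - 19.
So grain_size = 4*spin_speed + 90.
So hardness = 2*spin_speed + 49.
Linear in spin_speed, so extremes are at the endpoints: spin_speed = 0 gives hardness = 49; spin_speed = 8 gives hardness = 65.

49 to 65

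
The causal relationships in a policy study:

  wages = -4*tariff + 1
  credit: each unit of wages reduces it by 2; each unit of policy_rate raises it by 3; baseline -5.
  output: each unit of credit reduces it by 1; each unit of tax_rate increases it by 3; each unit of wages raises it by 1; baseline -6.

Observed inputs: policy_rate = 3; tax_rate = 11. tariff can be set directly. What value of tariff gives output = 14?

Substituting into the credit equation gives credit = 8*tariff + 2.
output becomes -12*tariff + 26.
Solve -12*tariff + 26 = 14: tariff = (14 - 26) / -12 = 1.

tariff = 1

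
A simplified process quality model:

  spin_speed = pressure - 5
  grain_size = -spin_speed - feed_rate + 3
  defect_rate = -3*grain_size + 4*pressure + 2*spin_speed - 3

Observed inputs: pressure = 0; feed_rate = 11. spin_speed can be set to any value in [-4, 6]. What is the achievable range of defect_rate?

Intervening on spin_speed fixes its value directly, overriding its dependence on pressure.
Substituting into the grain_size equation gives grain_size = -spin_speed - 8.
Substituting into the defect_rate equation gives defect_rate = 5*spin_speed + 21.
Linear in spin_speed, so extremes are at the endpoints: spin_speed = -4 gives defect_rate = 1; spin_speed = 6 gives defect_rate = 51.

1 to 51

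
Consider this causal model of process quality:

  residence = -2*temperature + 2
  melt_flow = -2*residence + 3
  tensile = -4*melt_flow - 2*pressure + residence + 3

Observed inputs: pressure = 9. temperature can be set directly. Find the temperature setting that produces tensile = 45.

Substituting into the melt_flow equation gives melt_flow = 4*temperature - 1.
Substituting into the tensile equation gives tensile = -18*temperature - 9.
Solve -18*temperature - 9 = 45: temperature = (45 + 9) / -18 = -3.

temperature = -3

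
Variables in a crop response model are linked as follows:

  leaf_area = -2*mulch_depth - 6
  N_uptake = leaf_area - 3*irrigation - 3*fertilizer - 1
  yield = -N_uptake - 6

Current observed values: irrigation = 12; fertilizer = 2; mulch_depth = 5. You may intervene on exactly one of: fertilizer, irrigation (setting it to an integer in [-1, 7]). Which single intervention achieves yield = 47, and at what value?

Intervening on fertilizer: with other inputs at their observed values, yield = 3*fertilizer + 47. Solving for 47 gives fertilizer = 0, within [-1, 7].
Intervening on irrigation: yield = 3*irrigation + 17. Reaching 47 requires irrigation = 10, outside [-1, 7].

set fertilizer = 0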